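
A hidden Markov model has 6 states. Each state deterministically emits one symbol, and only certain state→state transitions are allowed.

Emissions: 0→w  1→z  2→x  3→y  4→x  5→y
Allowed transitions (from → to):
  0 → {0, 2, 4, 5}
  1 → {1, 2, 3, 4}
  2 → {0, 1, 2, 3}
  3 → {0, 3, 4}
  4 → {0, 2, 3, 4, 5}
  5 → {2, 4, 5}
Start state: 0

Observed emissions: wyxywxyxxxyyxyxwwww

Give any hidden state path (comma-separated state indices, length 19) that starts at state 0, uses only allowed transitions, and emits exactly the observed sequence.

0,5,4,3,0,4,3,4,4,4,5,5,4,5,2,0,0,0,0

  0: obs=w cand={0} pick 0 [start]
  1: obs=y cand={3,5} pick 5 [0->5 ok]
  2: obs=x cand={2,4} pick 4 [5->4 ok]
  3: obs=y cand={3,5} pick 3 [4->3 ok]
  4: obs=w cand={0} pick 0 [3->0 ok]
  5: obs=x cand={2,4} pick 4 [0->4 ok]
  6: obs=y cand={3,5} pick 3 [4->3 ok]
  7: obs=x cand={2,4} pick 4 [3->4 ok]
  8: obs=x cand={2,4} pick 4 [4->4 ok]
  9: obs=x cand={2,4} pick 4 [4->4 ok]
  10: obs=y cand={3,5} pick 5 [4->5 ok]
  11: obs=y cand={3,5} pick 5 [5->5 ok]
  12: obs=x cand={2,4} pick 4 [5->4 ok]
  13: obs=y cand={3,5} pick 5 [4->5 ok]
  14: obs=x cand={2,4} pick 2 [5->2 ok]
  15: obs=w cand={0} pick 0 [2->0 ok]
  16: obs=w cand={0} pick 0 [0->0 ok]
  17: obs=w cand={0} pick 0 [0->0 ok]
  18: obs=w cand={0} pick 0 [0->0 ok]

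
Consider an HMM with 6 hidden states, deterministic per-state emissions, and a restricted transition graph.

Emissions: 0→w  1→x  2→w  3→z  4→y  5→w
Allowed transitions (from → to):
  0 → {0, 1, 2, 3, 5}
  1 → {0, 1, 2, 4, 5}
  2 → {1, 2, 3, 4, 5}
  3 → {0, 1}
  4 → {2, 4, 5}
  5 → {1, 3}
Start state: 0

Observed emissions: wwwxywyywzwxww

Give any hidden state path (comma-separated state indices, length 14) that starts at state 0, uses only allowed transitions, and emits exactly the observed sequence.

  [0] w  {0,2,5}  => 0  start
  [1] w  {0,2,5}  => 0  0->0 ok
  [2] w  {0,2,5}  => 5  0->5 ok
  [3] x  {1}  => 1  5->1 ok
  [4] y  {4}  => 4  1->4 ok
  [5] w  {0,2,5}  => 2  4->2 ok
  [6] y  {4}  => 4  2->4 ok
  [7] y  {4}  => 4  4->4 ok
  [8] w  {0,2,5}  => 5  4->5 ok
  [9] z  {3}  => 3  5->3 ok
  [10] w  {0,2,5}  => 0  3->0 ok
  [11] x  {1}  => 1  0->1 ok
  [12] w  {0,2,5}  => 0  1->0 ok
  [13] w  {0,2,5}  => 0  0->0 ok

0,0,5,1,4,2,4,4,5,3,0,1,0,0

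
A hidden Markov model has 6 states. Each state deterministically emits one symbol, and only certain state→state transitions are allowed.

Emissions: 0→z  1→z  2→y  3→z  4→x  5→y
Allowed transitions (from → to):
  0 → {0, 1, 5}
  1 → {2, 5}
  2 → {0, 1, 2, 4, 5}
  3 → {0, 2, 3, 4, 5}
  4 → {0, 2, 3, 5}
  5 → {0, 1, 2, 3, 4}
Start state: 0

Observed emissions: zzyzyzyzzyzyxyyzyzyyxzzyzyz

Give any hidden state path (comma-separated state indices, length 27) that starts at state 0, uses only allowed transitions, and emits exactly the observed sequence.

0,1,2,1,5,3,2,0,1,2,1,2,4,2,2,1,2,1,2,2,4,3,0,5,1,5,1

  [0] z  {0,1,3}  => 0  start
  [1] z  {0,1,3}  => 1  0->1 ok
  [2] y  {2,5}  => 2  1->2 ok
  [3] z  {0,1,3}  => 1  2->1 ok
  [4] y  {2,5}  => 5  1->5 ok
  [5] z  {0,1,3}  => 3  5->3 ok
  [6] y  {2,5}  => 2  3->2 ok
  [7] z  {0,1,3}  => 0  2->0 ok
  [8] z  {0,1,3}  => 1  0->1 ok
  [9] y  {2,5}  => 2  1->2 ok
  [10] z  {0,1,3}  => 1  2->1 ok
  [11] y  {2,5}  => 2  1->2 ok
  [12] x  {4}  => 4  2->4 ok
  [13] y  {2,5}  => 2  4->2 ok
  [14] y  {2,5}  => 2  2->2 ok
  [15] z  {0,1,3}  => 1  2->1 ok
  [16] y  {2,5}  => 2  1->2 ok
  [17] z  {0,1,3}  => 1  2->1 ok
  [18] y  {2,5}  => 2  1->2 ok
  [19] y  {2,5}  => 2  2->2 ok
  [20] x  {4}  => 4  2->4 ok
  [21] z  {0,1,3}  => 3  4->3 ok
  [22] z  {0,1,3}  => 0  3->0 ok
  [23] y  {2,5}  => 5  0->5 ok
  [24] z  {0,1,3}  => 1  5->1 ok
  [25] y  {2,5}  => 5  1->5 ok
  [26] z  {0,1,3}  => 1  5->1 ok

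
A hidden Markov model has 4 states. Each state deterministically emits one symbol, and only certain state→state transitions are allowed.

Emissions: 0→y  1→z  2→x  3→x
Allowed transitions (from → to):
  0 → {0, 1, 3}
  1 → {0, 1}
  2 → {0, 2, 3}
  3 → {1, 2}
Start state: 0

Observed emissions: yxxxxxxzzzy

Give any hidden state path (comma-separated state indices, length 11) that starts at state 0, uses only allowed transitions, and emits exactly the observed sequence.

  [0] y  {0}  => 0  start
  [1] x  {2,3}  => 3  0->3 ok
  [2] x  {2,3}  => 2  3->2 ok
  [3] x  {2,3}  => 2  2->2 ok
  [4] x  {2,3}  => 2  2->2 ok
  [5] x  {2,3}  => 2  2->2 ok
  [6] x  {2,3}  => 3  2->3 ok
  [7] z  {1}  => 1  3->1 ok
  [8] z  {1}  => 1  1->1 ok
  [9] z  {1}  => 1  1->1 ok
  [10] y  {0}  => 0  1->0 ok

0,3,2,2,2,2,3,1,1,1,0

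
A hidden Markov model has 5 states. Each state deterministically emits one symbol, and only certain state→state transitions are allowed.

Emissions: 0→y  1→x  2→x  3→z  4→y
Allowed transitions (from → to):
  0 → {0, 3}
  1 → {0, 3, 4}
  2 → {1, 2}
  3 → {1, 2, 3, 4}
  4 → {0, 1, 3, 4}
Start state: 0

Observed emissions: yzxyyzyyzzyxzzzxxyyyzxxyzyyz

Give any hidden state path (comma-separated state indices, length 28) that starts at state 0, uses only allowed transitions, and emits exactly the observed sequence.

0,3,1,4,4,3,4,4,3,3,4,1,3,3,3,2,1,0,0,0,3,2,1,4,3,4,0,3

  t0 'y' -> {0,4}, take 0 (start)
  t1 'z' -> {3}, take 3 (0->3 ok)
  t2 'x' -> {1,2}, take 1 (3->1 ok)
  t3 'y' -> {0,4}, take 4 (1->4 ok)
  t4 'y' -> {0,4}, take 4 (4->4 ok)
  t5 'z' -> {3}, take 3 (4->3 ok)
  t6 'y' -> {0,4}, take 4 (3->4 ok)
  t7 'y' -> {0,4}, take 4 (4->4 ok)
  t8 'z' -> {3}, take 3 (4->3 ok)
  t9 'z' -> {3}, take 3 (3->3 ok)
  t10 'y' -> {0,4}, take 4 (3->4 ok)
  t11 'x' -> {1,2}, take 1 (4->1 ok)
  t12 'z' -> {3}, take 3 (1->3 ok)
  t13 'z' -> {3}, take 3 (3->3 ok)
  t14 'z' -> {3}, take 3 (3->3 ok)
  t15 'x' -> {1,2}, take 2 (3->2 ok)
  t16 'x' -> {1,2}, take 1 (2->1 ok)
  t17 'y' -> {0,4}, take 0 (1->0 ok)
  t18 'y' -> {0,4}, take 0 (0->0 ok)
  t19 'y' -> {0,4}, take 0 (0->0 ok)
  t20 'z' -> {3}, take 3 (0->3 ok)
  t21 'x' -> {1,2}, take 2 (3->2 ok)
  t22 'x' -> {1,2}, take 1 (2->1 ok)
  t23 'y' -> {0,4}, take 4 (1->4 ok)
  t24 'z' -> {3}, take 3 (4->3 ok)
  t25 'y' -> {0,4}, take 4 (3->4 ok)
  t26 'y' -> {0,4}, take 0 (4->0 ok)
  t27 'z' -> {3}, take 3 (0->3 ok)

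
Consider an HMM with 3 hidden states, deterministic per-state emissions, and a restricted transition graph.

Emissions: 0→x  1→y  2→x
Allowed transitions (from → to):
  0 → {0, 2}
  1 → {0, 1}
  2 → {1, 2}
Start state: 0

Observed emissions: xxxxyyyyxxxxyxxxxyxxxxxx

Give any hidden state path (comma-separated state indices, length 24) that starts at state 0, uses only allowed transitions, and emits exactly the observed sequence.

  0: obs=x cand={0,2} pick 0 [start]
  1: obs=x cand={0,2} pick 0 [0->0 ok]
  2: obs=x cand={0,2} pick 2 [0->2 ok]
  3: obs=x cand={0,2} pick 2 [2->2 ok]
  4: obs=y cand={1} pick 1 [2->1 ok]
  5: obs=y cand={1} pick 1 [1->1 ok]
  6: obs=y cand={1} pick 1 [1->1 ok]
  7: obs=y cand={1} pick 1 [1->1 ok]
  8: obs=x cand={0,2} pick 0 [1->0 ok]
  9: obs=x cand={0,2} pick 0 [0->0 ok]
  10: obs=x cand={0,2} pick 0 [0->0 ok]
  11: obs=x cand={0,2} pick 2 [0->2 ok]
  12: obs=y cand={1} pick 1 [2->1 ok]
  13: obs=x cand={0,2} pick 0 [1->0 ok]
  14: obs=x cand={0,2} pick 0 [0->0 ok]
  15: obs=x cand={0,2} pick 2 [0->2 ok]
  16: obs=x cand={0,2} pick 2 [2->2 ok]
  17: obs=y cand={1} pick 1 [2->1 ok]
  18: obs=x cand={0,2} pick 0 [1->0 ok]
  19: obs=x cand={0,2} pick 0 [0->0 ok]
  20: obs=x cand={0,2} pick 0 [0->0 ok]
  21: obs=x cand={0,2} pick 2 [0->2 ok]
  22: obs=x cand={0,2} pick 2 [2->2 ok]
  23: obs=x cand={0,2} pick 2 [2->2 ok]

0,0,2,2,1,1,1,1,0,0,0,2,1,0,0,2,2,1,0,0,0,2,2,2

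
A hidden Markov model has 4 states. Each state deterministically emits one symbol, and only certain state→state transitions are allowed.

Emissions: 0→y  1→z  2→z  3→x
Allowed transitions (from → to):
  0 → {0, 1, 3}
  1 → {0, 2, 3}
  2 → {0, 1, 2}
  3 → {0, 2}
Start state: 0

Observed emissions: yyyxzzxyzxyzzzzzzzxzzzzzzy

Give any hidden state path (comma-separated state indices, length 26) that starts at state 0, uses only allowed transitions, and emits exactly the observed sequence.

  [0] y  {0}  => 0  start
  [1] y  {0}  => 0  0->0 ok
  [2] y  {0}  => 0  0->0 ok
  [3] x  {3}  => 3  0->3 ok
  [4] z  {1,2}  => 2  3->2 ok
  [5] z  {1,2}  => 1  2->1 ok
  [6] x  {3}  => 3  1->3 ok
  [7] y  {0}  => 0  3->0 ok
  [8] z  {1,2}  => 1  0->1 ok
  [9] x  {3}  => 3  1->3 ok
  [10] y  {0}  => 0  3->0 ok
  [11] z  {1,2}  => 1  0->1 ok
  [12] z  {1,2}  => 2  1->2 ok
  [13] z  {1,2}  => 1  2->1 ok
  [14] z  {1,2}  => 2  1->2 ok
  [15] z  {1,2}  => 2  2->2 ok
  [16] z  {1,2}  => 2  2->2 ok
  [17] z  {1,2}  => 1  2->1 ok
  [18] x  {3}  => 3  1->3 ok
  [19] z  {1,2}  => 2  3->2 ok
  [20] z  {1,2}  => 2  2->2 ok
  [21] z  {1,2}  => 2  2->2 ok
  [22] z  {1,2}  => 2  2->2 ok
  [23] z  {1,2}  => 2  2->2 ok
  [24] z  {1,2}  => 1  2->1 ok
  [25] y  {0}  => 0  1->0 ok

0,0,0,3,2,1,3,0,1,3,0,1,2,1,2,2,2,1,3,2,2,2,2,2,1,0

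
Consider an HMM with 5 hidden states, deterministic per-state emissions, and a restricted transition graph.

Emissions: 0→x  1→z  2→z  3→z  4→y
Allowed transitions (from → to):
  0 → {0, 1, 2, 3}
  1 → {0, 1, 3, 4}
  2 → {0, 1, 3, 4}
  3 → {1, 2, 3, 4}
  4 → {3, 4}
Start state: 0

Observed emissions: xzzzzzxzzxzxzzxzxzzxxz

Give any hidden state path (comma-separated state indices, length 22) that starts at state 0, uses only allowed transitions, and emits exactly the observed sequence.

0,2,3,3,3,2,0,3,2,0,1,0,3,1,0,1,0,3,2,0,0,1

  pos 0: x in {0}, choose 0; start
  pos 1: z in {1,2,3}, choose 2; 0->2 ok
  pos 2: z in {1,2,3}, choose 3; 2->3 ok
  pos 3: z in {1,2,3}, choose 3; 3->3 ok
  pos 4: z in {1,2,3}, choose 3; 3->3 ok
  pos 5: z in {1,2,3}, choose 2; 3->2 ok
  pos 6: x in {0}, choose 0; 2->0 ok
  pos 7: z in {1,2,3}, choose 3; 0->3 ok
  pos 8: z in {1,2,3}, choose 2; 3->2 ok
  pos 9: x in {0}, choose 0; 2->0 ok
  pos 10: z in {1,2,3}, choose 1; 0->1 ok
  pos 11: x in {0}, choose 0; 1->0 ok
  pos 12: z in {1,2,3}, choose 3; 0->3 ok
  pos 13: z in {1,2,3}, choose 1; 3->1 ok
  pos 14: x in {0}, choose 0; 1->0 ok
  pos 15: z in {1,2,3}, choose 1; 0->1 ok
  pos 16: x in {0}, choose 0; 1->0 ok
  pos 17: z in {1,2,3}, choose 3; 0->3 ok
  pos 18: z in {1,2,3}, choose 2; 3->2 ok
  pos 19: x in {0}, choose 0; 2->0 ok
  pos 20: x in {0}, choose 0; 0->0 ok
  pos 21: z in {1,2,3}, choose 1; 0->1 ok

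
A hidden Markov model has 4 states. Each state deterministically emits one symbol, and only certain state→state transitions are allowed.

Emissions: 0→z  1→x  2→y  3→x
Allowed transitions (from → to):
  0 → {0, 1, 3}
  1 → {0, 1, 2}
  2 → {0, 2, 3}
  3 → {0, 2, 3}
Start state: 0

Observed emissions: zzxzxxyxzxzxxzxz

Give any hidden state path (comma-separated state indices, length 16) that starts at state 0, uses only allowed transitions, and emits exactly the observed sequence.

0,0,3,0,3,3,2,3,0,1,0,1,1,0,3,0

  0: obs=z cand={0} pick 0 [start]
  1: obs=z cand={0} pick 0 [0->0 ok]
  2: obs=x cand={1,3} pick 3 [0->3 ok]
  3: obs=z cand={0} pick 0 [3->0 ok]
  4: obs=x cand={1,3} pick 3 [0->3 ok]
  5: obs=x cand={1,3} pick 3 [3->3 ok]
  6: obs=y cand={2} pick 2 [3->2 ok]
  7: obs=x cand={1,3} pick 3 [2->3 ok]
  8: obs=z cand={0} pick 0 [3->0 ok]
  9: obs=x cand={1,3} pick 1 [0->1 ok]
  10: obs=z cand={0} pick 0 [1->0 ok]
  11: obs=x cand={1,3} pick 1 [0->1 ok]
  12: obs=x cand={1,3} pick 1 [1->1 ok]
  13: obs=z cand={0} pick 0 [1->0 ok]
  14: obs=x cand={1,3} pick 3 [0->3 ok]
  15: obs=z cand={0} pick 0 [3->0 ok]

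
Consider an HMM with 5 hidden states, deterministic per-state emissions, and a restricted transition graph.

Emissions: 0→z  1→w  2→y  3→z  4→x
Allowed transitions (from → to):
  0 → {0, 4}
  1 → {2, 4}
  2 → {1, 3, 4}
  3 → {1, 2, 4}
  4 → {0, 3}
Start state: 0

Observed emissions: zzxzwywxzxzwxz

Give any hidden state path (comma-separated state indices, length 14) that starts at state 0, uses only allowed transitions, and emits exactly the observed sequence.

0,0,4,3,1,2,1,4,0,4,3,1,4,3

  t0 'z' -> {0,3}, take 0 (start)
  t1 'z' -> {0,3}, take 0 (0->0 ok)
  t2 'x' -> {4}, take 4 (0->4 ok)
  t3 'z' -> {0,3}, take 3 (4->3 ok)
  t4 'w' -> {1}, take 1 (3->1 ok)
  t5 'y' -> {2}, take 2 (1->2 ok)
  t6 'w' -> {1}, take 1 (2->1 ok)
  t7 'x' -> {4}, take 4 (1->4 ok)
  t8 'z' -> {0,3}, take 0 (4->0 ok)
  t9 'x' -> {4}, take 4 (0->4 ok)
  t10 'z' -> {0,3}, take 3 (4->3 ok)
  t11 'w' -> {1}, take 1 (3->1 ok)
  t12 'x' -> {4}, take 4 (1->4 ok)
  t13 'z' -> {0,3}, take 3 (4->3 ok)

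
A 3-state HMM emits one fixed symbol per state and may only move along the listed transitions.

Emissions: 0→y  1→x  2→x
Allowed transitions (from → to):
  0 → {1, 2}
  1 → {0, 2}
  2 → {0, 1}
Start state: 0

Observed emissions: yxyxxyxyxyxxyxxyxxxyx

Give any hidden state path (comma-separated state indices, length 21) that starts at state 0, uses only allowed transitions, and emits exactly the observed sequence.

0,1,0,2,1,0,1,0,1,0,2,1,0,2,1,0,2,1,2,0,1

  0: obs=y cand={0} pick 0 [start]
  1: obs=x cand={1,2} pick 1 [0->1 ok]
  2: obs=y cand={0} pick 0 [1->0 ok]
  3: obs=x cand={1,2} pick 2 [0->2 ok]
  4: obs=x cand={1,2} pick 1 [2->1 ok]
  5: obs=y cand={0} pick 0 [1->0 ok]
  6: obs=x cand={1,2} pick 1 [0->1 ok]
  7: obs=y cand={0} pick 0 [1->0 ok]
  8: obs=x cand={1,2} pick 1 [0->1 ok]
  9: obs=y cand={0} pick 0 [1->0 ok]
  10: obs=x cand={1,2} pick 2 [0->2 ok]
  11: obs=x cand={1,2} pick 1 [2->1 ok]
  12: obs=y cand={0} pick 0 [1->0 ok]
  13: obs=x cand={1,2} pick 2 [0->2 ok]
  14: obs=x cand={1,2} pick 1 [2->1 ok]
  15: obs=y cand={0} pick 0 [1->0 ok]
  16: obs=x cand={1,2} pick 2 [0->2 ok]
  17: obs=x cand={1,2} pick 1 [2->1 ok]
  18: obs=x cand={1,2} pick 2 [1->2 ok]
  19: obs=y cand={0} pick 0 [2->0 ok]
  20: obs=x cand={1,2} pick 1 [0->1 ok]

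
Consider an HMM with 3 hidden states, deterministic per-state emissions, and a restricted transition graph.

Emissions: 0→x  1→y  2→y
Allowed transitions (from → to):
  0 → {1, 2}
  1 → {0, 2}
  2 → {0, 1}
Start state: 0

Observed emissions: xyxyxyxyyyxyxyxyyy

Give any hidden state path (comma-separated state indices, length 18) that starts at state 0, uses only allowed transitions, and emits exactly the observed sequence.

  0: obs=x cand={0} pick 0 [start]
  1: obs=y cand={1,2} pick 1 [0->1 ok]
  2: obs=x cand={0} pick 0 [1->0 ok]
  3: obs=y cand={1,2} pick 1 [0->1 ok]
  4: obs=x cand={0} pick 0 [1->0 ok]
  5: obs=y cand={1,2} pick 2 [0->2 ok]
  6: obs=x cand={0} pick 0 [2->0 ok]
  7: obs=y cand={1,2} pick 1 [0->1 ok]
  8: obs=y cand={1,2} pick 2 [1->2 ok]
  9: obs=y cand={1,2} pick 1 [2->1 ok]
  10: obs=x cand={0} pick 0 [1->0 ok]
  11: obs=y cand={1,2} pick 2 [0->2 ok]
  12: obs=x cand={0} pick 0 [2->0 ok]
  13: obs=y cand={1,2} pick 2 [0->2 ok]
  14: obs=x cand={0} pick 0 [2->0 ok]
  15: obs=y cand={1,2} pick 1 [0->1 ok]
  16: obs=y cand={1,2} pick 2 [1->2 ok]
  17: obs=y cand={1,2} pick 1 [2->1 ok]

0,1,0,1,0,2,0,1,2,1,0,2,0,2,0,1,2,1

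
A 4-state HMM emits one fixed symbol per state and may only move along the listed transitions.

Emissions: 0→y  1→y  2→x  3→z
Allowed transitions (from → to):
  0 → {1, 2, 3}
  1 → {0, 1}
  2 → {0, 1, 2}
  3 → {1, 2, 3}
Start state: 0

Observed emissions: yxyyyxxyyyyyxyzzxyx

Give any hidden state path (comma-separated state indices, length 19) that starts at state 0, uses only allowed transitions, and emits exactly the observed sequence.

  pos 0: y in {0,1}, choose 0; start
  pos 1: x in {2}, choose 2; 0->2 ok
  pos 2: y in {0,1}, choose 0; 2->0 ok
  pos 3: y in {0,1}, choose 1; 0->1 ok
  pos 4: y in {0,1}, choose 0; 1->0 ok
  pos 5: x in {2}, choose 2; 0->2 ok
  pos 6: x in {2}, choose 2; 2->2 ok
  pos 7: y in {0,1}, choose 1; 2->1 ok
  pos 8: y in {0,1}, choose 1; 1->1 ok
  pos 9: y in {0,1}, choose 0; 1->0 ok
  pos 10: y in {0,1}, choose 1; 0->1 ok
  pos 11: y in {0,1}, choose 0; 1->0 ok
  pos 12: x in {2}, choose 2; 0->2 ok
  pos 13: y in {0,1}, choose 0; 2->0 ok
  pos 14: z in {3}, choose 3; 0->3 ok
  pos 15: z in {3}, choose 3; 3->3 ok
  pos 16: x in {2}, choose 2; 3->2 ok
  pos 17: y in {0,1}, choose 0; 2->0 ok
  pos 18: x in {2}, choose 2; 0->2 ok

0,2,0,1,0,2,2,1,1,0,1,0,2,0,3,3,2,0,2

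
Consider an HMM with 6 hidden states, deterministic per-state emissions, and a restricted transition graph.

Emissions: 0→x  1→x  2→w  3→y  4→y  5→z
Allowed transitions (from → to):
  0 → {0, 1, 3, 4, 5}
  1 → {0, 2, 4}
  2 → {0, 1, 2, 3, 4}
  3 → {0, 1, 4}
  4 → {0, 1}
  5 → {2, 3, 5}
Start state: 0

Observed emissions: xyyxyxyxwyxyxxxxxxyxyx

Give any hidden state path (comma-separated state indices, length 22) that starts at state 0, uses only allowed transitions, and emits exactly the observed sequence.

  0: obs=x cand={0,1} pick 0 [start]
  1: obs=y cand={3,4} pick 3 [0->3 ok]
  2: obs=y cand={3,4} pick 4 [3->4 ok]
  3: obs=x cand={0,1} pick 1 [4->1 ok]
  4: obs=y cand={3,4} pick 4 [1->4 ok]
  5: obs=x cand={0,1} pick 0 [4->0 ok]
  6: obs=y cand={3,4} pick 4 [0->4 ok]
  7: obs=x cand={0,1} pick 1 [4->1 ok]
  8: obs=w cand={2} pick 2 [1->2 ok]
  9: obs=y cand={3,4} pick 3 [2->3 ok]
  10: obs=x cand={0,1} pick 1 [3->1 ok]
  11: obs=y cand={3,4} pick 4 [1->4 ok]
  12: obs=x cand={0,1} pick 1 [4->1 ok]
  13: obs=x cand={0,1} pick 0 [1->0 ok]
  14: obs=x cand={0,1} pick 0 [0->0 ok]
  15: obs=x cand={0,1} pick 1 [0->1 ok]
  16: obs=x cand={0,1} pick 0 [1->0 ok]
  17: obs=x cand={0,1} pick 0 [0->0 ok]
  18: obs=y cand={3,4} pick 3 [0->3 ok]
  19: obs=x cand={0,1} pick 1 [3->1 ok]
  20: obs=y cand={3,4} pick 4 [1->4 ok]
  21: obs=x cand={0,1} pick 1 [4->1 ok]

0,3,4,1,4,0,4,1,2,3,1,4,1,0,0,1,0,0,3,1,4,1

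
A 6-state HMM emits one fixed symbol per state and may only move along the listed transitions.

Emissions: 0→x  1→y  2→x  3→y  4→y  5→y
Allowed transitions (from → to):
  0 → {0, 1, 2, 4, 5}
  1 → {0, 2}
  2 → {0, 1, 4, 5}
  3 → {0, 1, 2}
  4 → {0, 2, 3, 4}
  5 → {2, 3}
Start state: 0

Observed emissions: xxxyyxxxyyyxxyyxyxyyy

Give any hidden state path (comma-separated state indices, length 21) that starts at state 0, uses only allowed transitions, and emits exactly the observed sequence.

  [0] x  {0,2}  => 0  start
  [1] x  {0,2}  => 0  0->0 ok
  [2] x  {0,2}  => 2  0->2 ok
  [3] y  {1,3,4,5}  => 5  2->5 ok
  [4] y  {1,3,4,5}  => 3  5->3 ok
  [5] x  {0,2}  => 2  3->2 ok
  [6] x  {0,2}  => 0  2->0 ok
  [7] x  {0,2}  => 2  0->2 ok
  [8] y  {1,3,4,5}  => 5  2->5 ok
  [9] y  {1,3,4,5}  => 3  5->3 ok
  [10] y  {1,3,4,5}  => 1  3->1 ok
  [11] x  {0,2}  => 0  1->0 ok
  [12] x  {0,2}  => 2  0->2 ok
  [13] y  {1,3,4,5}  => 5  2->5 ok
  [14] y  {1,3,4,5}  => 3  5->3 ok
  [15] x  {0,2}  => 0  3->0 ok
  [16] y  {1,3,4,5}  => 1  0->1 ok
  [17] x  {0,2}  => 2  1->2 ok
  [18] y  {1,3,4,5}  => 4  2->4 ok
  [19] y  {1,3,4,5}  => 4  4->4 ok
  [20] y  {1,3,4,5}  => 3  4->3 ok

0,0,2,5,3,2,0,2,5,3,1,0,2,5,3,0,1,2,4,4,3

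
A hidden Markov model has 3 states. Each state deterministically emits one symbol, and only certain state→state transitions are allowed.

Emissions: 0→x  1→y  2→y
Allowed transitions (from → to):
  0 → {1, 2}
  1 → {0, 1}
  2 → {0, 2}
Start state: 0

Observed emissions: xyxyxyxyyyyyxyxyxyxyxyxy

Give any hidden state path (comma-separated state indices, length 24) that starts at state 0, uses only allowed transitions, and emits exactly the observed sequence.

  pos 0: x in {0}, choose 0; start
  pos 1: y in {1,2}, choose 1; 0->1 ok
  pos 2: x in {0}, choose 0; 1->0 ok
  pos 3: y in {1,2}, choose 2; 0->2 ok
  pos 4: x in {0}, choose 0; 2->0 ok
  pos 5: y in {1,2}, choose 1; 0->1 ok
  pos 6: x in {0}, choose 0; 1->0 ok
  pos 7: y in {1,2}, choose 1; 0->1 ok
  pos 8: y in {1,2}, choose 1; 1->1 ok
  pos 9: y in {1,2}, choose 1; 1->1 ok
  pos 10: y in {1,2}, choose 1; 1->1 ok
  pos 11: y in {1,2}, choose 1; 1->1 ok
  pos 12: x in {0}, choose 0; 1->0 ok
  pos 13: y in {1,2}, choose 1; 0->1 ok
  pos 14: x in {0}, choose 0; 1->0 ok
  pos 15: y in {1,2}, choose 2; 0->2 ok
  pos 16: x in {0}, choose 0; 2->0 ok
  pos 17: y in {1,2}, choose 1; 0->1 ok
  pos 18: x in {0}, choose 0; 1->0 ok
  pos 19: y in {1,2}, choose 1; 0->1 ok
  pos 20: x in {0}, choose 0; 1->0 ok
  pos 21: y in {1,2}, choose 1; 0->1 ok
  pos 22: x in {0}, choose 0; 1->0 ok
  pos 23: y in {1,2}, choose 2; 0->2 ok

0,1,0,2,0,1,0,1,1,1,1,1,0,1,0,2,0,1,0,1,0,1,0,2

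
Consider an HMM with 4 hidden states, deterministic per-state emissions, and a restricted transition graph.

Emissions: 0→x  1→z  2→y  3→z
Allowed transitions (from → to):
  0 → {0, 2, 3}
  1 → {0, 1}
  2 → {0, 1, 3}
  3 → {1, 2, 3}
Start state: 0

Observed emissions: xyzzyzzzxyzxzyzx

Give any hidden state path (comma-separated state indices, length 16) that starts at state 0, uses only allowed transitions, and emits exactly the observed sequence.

  t0 'x' -> {0}, take 0 (start)
  t1 'y' -> {2}, take 2 (0->2 ok)
  t2 'z' -> {1,3}, take 3 (2->3 ok)
  t3 'z' -> {1,3}, take 3 (3->3 ok)
  t4 'y' -> {2}, take 2 (3->2 ok)
  t5 'z' -> {1,3}, take 1 (2->1 ok)
  t6 'z' -> {1,3}, take 1 (1->1 ok)
  t7 'z' -> {1,3}, take 1 (1->1 ok)
  t8 'x' -> {0}, take 0 (1->0 ok)
  t9 'y' -> {2}, take 2 (0->2 ok)
  t10 'z' -> {1,3}, take 1 (2->1 ok)
  t11 'x' -> {0}, take 0 (1->0 ok)
  t12 'z' -> {1,3}, take 3 (0->3 ok)
  t13 'y' -> {2}, take 2 (3->2 ok)
  t14 'z' -> {1,3}, take 1 (2->1 ok)
  t15 'x' -> {0}, take 0 (1->0 ok)

0,2,3,3,2,1,1,1,0,2,1,0,3,2,1,0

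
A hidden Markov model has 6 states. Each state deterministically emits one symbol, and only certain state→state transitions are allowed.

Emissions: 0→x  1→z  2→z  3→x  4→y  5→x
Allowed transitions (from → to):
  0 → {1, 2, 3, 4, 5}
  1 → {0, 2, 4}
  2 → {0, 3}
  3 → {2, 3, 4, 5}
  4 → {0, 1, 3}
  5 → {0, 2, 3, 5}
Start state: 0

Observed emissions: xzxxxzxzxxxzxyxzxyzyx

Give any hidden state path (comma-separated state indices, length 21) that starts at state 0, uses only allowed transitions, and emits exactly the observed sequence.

  [0] x  {0,3,5}  => 0  start
  [1] z  {1,2}  => 2  0->2 ok
  [2] x  {0,3,5}  => 0  2->0 ok
  [3] x  {0,3,5}  => 5  0->5 ok
  [4] x  {0,3,5}  => 5  5->5 ok
  [5] z  {1,2}  => 2  5->2 ok
  [6] x  {0,3,5}  => 0  2->0 ok
  [7] z  {1,2}  => 2  0->2 ok
  [8] x  {0,3,5}  => 3  2->3 ok
  [9] x  {0,3,5}  => 5  3->5 ok
  [10] x  {0,3,5}  => 0  5->0 ok
  [11] z  {1,2}  => 2  0->2 ok
  [12] x  {0,3,5}  => 3  2->3 ok
  [13] y  {4}  => 4  3->4 ok
  [14] x  {0,3,5}  => 0  4->0 ok
  [15] z  {1,2}  => 2  0->2 ok
  [16] x  {0,3,5}  => 0  2->0 ok
  [17] y  {4}  => 4  0->4 ok
  [18] z  {1,2}  => 1  4->1 ok
  [19] y  {4}  => 4  1->4 ok
  [20] x  {0,3,5}  => 3  4->3 ok

0,2,0,5,5,2,0,2,3,5,0,2,3,4,0,2,0,4,1,4,3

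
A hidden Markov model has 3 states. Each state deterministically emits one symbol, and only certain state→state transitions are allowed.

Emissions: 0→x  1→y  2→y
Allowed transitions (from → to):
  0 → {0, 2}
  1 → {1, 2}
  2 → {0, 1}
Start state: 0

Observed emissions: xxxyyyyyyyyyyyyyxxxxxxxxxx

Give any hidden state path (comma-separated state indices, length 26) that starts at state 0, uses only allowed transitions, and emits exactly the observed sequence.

0,0,0,2,1,1,2,1,1,2,1,1,2,1,1,2,0,0,0,0,0,0,0,0,0,0

  [0] x  {0}  => 0  start
  [1] x  {0}  => 0  0->0 ok
  [2] x  {0}  => 0  0->0 ok
  [3] y  {1,2}  => 2  0->2 ok
  [4] y  {1,2}  => 1  2->1 ok
  [5] y  {1,2}  => 1  1->1 ok
  [6] y  {1,2}  => 2  1->2 ok
  [7] y  {1,2}  => 1  2->1 ok
  [8] y  {1,2}  => 1  1->1 ok
  [9] y  {1,2}  => 2  1->2 ok
  [10] y  {1,2}  => 1  2->1 ok
  [11] y  {1,2}  => 1  1->1 ok
  [12] y  {1,2}  => 2  1->2 ok
  [13] y  {1,2}  => 1  2->1 ok
  [14] y  {1,2}  => 1  1->1 ok
  [15] y  {1,2}  => 2  1->2 ok
  [16] x  {0}  => 0  2->0 ok
  [17] x  {0}  => 0  0->0 ok
  [18] x  {0}  => 0  0->0 ok
  [19] x  {0}  => 0  0->0 ok
  [20] x  {0}  => 0  0->0 ok
  [21] x  {0}  => 0  0->0 ok
  [22] x  {0}  => 0  0->0 ok
  [23] x  {0}  => 0  0->0 ok
  [24] x  {0}  => 0  0->0 ok
  [25] x  {0}  => 0  0->0 ok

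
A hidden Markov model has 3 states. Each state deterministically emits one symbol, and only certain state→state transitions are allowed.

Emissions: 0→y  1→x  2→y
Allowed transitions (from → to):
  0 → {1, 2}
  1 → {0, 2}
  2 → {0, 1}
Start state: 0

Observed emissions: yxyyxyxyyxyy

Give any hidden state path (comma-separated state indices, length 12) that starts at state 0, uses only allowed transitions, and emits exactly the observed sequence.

  pos 0: y in {0,2}, choose 0; start
  pos 1: x in {1}, choose 1; 0->1 ok
  pos 2: y in {0,2}, choose 2; 1->2 ok
  pos 3: y in {0,2}, choose 0; 2->0 ok
  pos 4: x in {1}, choose 1; 0->1 ok
  pos 5: y in {0,2}, choose 2; 1->2 ok
  pos 6: x in {1}, choose 1; 2->1 ok
  pos 7: y in {0,2}, choose 0; 1->0 ok
  pos 8: y in {0,2}, choose 2; 0->2 ok
  pos 9: x in {1}, choose 1; 2->1 ok
  pos 10: y in {0,2}, choose 0; 1->0 ok
  pos 11: y in {0,2}, choose 2; 0->2 ok

0,1,2,0,1,2,1,0,2,1,0,2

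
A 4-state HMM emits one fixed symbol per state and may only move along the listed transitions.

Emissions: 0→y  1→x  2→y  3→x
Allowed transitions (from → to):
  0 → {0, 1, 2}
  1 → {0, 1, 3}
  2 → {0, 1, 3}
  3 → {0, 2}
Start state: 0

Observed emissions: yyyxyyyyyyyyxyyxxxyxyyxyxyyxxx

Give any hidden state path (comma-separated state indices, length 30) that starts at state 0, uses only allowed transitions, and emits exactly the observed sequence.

0,0,2,1,0,0,2,0,0,0,0,2,3,0,0,1,1,3,0,1,0,2,3,0,1,0,0,1,1,3

  pos 0: y in {0,2}, choose 0; start
  pos 1: y in {0,2}, choose 0; 0->0 ok
  pos 2: y in {0,2}, choose 2; 0->2 ok
  pos 3: x in {1,3}, choose 1; 2->1 ok
  pos 4: y in {0,2}, choose 0; 1->0 ok
  pos 5: y in {0,2}, choose 0; 0->0 ok
  pos 6: y in {0,2}, choose 2; 0->2 ok
  pos 7: y in {0,2}, choose 0; 2->0 ok
  pos 8: y in {0,2}, choose 0; 0->0 ok
  pos 9: y in {0,2}, choose 0; 0->0 ok
  pos 10: y in {0,2}, choose 0; 0->0 ok
  pos 11: y in {0,2}, choose 2; 0->2 ok
  pos 12: x in {1,3}, choose 3; 2->3 ok
  pos 13: y in {0,2}, choose 0; 3->0 ok
  pos 14: y in {0,2}, choose 0; 0->0 ok
  pos 15: x in {1,3}, choose 1; 0->1 ok
  pos 16: x in {1,3}, choose 1; 1->1 ok
  pos 17: x in {1,3}, choose 3; 1->3 ok
  pos 18: y in {0,2}, choose 0; 3->0 ok
  pos 19: x in {1,3}, choose 1; 0->1 ok
  pos 20: y in {0,2}, choose 0; 1->0 ok
  pos 21: y in {0,2}, choose 2; 0->2 ok
  pos 22: x in {1,3}, choose 3; 2->3 ok
  pos 23: y in {0,2}, choose 0; 3->0 ok
  pos 24: x in {1,3}, choose 1; 0->1 ok
  pos 25: y in {0,2}, choose 0; 1->0 ok
  pos 26: y in {0,2}, choose 0; 0->0 ok
  pos 27: x in {1,3}, choose 1; 0->1 ok
  pos 28: x in {1,3}, choose 1; 1->1 ok
  pos 29: x in {1,3}, choose 3; 1->3 ok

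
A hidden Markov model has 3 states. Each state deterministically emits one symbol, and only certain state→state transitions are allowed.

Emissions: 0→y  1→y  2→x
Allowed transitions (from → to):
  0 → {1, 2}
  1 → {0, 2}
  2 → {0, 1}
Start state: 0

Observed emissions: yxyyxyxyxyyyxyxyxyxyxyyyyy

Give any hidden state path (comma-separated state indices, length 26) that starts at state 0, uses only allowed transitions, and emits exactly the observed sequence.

0,2,1,0,2,0,2,0,2,0,1,0,2,0,2,0,2,0,2,1,2,0,1,0,1,0

  [0] y  {0,1}  => 0  start
  [1] x  {2}  => 2  0->2 ok
  [2] y  {0,1}  => 1  2->1 ok
  [3] y  {0,1}  => 0  1->0 ok
  [4] x  {2}  => 2  0->2 ok
  [5] y  {0,1}  => 0  2->0 ok
  [6] x  {2}  => 2  0->2 ok
  [7] y  {0,1}  => 0  2->0 ok
  [8] x  {2}  => 2  0->2 ok
  [9] y  {0,1}  => 0  2->0 ok
  [10] y  {0,1}  => 1  0->1 ok
  [11] y  {0,1}  => 0  1->0 ok
  [12] x  {2}  => 2  0->2 ok
  [13] y  {0,1}  => 0  2->0 ok
  [14] x  {2}  => 2  0->2 ok
  [15] y  {0,1}  => 0  2->0 ok
  [16] x  {2}  => 2  0->2 ok
  [17] y  {0,1}  => 0  2->0 ok
  [18] x  {2}  => 2  0->2 ok
  [19] y  {0,1}  => 1  2->1 ok
  [20] x  {2}  => 2  1->2 ok
  [21] y  {0,1}  => 0  2->0 ok
  [22] y  {0,1}  => 1  0->1 ok
  [23] y  {0,1}  => 0  1->0 ok
  [24] y  {0,1}  => 1  0->1 ok
  [25] y  {0,1}  => 0  1->0 ok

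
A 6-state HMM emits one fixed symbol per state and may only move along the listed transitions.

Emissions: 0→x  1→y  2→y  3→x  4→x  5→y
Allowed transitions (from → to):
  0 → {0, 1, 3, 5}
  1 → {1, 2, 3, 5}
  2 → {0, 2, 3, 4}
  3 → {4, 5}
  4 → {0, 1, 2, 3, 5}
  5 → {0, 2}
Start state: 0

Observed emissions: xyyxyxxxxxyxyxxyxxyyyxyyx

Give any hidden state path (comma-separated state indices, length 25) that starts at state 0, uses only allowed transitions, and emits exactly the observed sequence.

0,1,2,4,5,0,0,3,4,3,5,0,5,0,3,5,0,0,1,2,2,3,5,2,0

  pos 0: x in {0,3,4}, choose 0; start
  pos 1: y in {1,2,5}, choose 1; 0->1 ok
  pos 2: y in {1,2,5}, choose 2; 1->2 ok
  pos 3: x in {0,3,4}, choose 4; 2->4 ok
  pos 4: y in {1,2,5}, choose 5; 4->5 ok
  pos 5: x in {0,3,4}, choose 0; 5->0 ok
  pos 6: x in {0,3,4}, choose 0; 0->0 ok
  pos 7: x in {0,3,4}, choose 3; 0->3 ok
  pos 8: x in {0,3,4}, choose 4; 3->4 ok
  pos 9: x in {0,3,4}, choose 3; 4->3 ok
  pos 10: y in {1,2,5}, choose 5; 3->5 ok
  pos 11: x in {0,3,4}, choose 0; 5->0 ok
  pos 12: y in {1,2,5}, choose 5; 0->5 ok
  pos 13: x in {0,3,4}, choose 0; 5->0 ok
  pos 14: x in {0,3,4}, choose 3; 0->3 ok
  pos 15: y in {1,2,5}, choose 5; 3->5 ok
  pos 16: x in {0,3,4}, choose 0; 5->0 ok
  pos 17: x in {0,3,4}, choose 0; 0->0 ok
  pos 18: y in {1,2,5}, choose 1; 0->1 ok
  pos 19: y in {1,2,5}, choose 2; 1->2 ok
  pos 20: y in {1,2,5}, choose 2; 2->2 ok
  pos 21: x in {0,3,4}, choose 3; 2->3 ok
  pos 22: y in {1,2,5}, choose 5; 3->5 ok
  pos 23: y in {1,2,5}, choose 2; 5->2 ok
  pos 24: x in {0,3,4}, choose 0; 2->0 ok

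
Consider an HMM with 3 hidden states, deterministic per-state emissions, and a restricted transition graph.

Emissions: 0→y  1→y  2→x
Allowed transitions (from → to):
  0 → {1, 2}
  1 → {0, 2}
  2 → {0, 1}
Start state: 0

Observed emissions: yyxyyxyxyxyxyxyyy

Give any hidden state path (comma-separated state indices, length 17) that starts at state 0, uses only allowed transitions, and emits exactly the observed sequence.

0,1,2,0,1,2,0,2,1,2,1,2,0,2,1,0,1

  pos 0: y in {0,1}, choose 0; start
  pos 1: y in {0,1}, choose 1; 0->1 ok
  pos 2: x in {2}, choose 2; 1->2 ok
  pos 3: y in {0,1}, choose 0; 2->0 ok
  pos 4: y in {0,1}, choose 1; 0->1 ok
  pos 5: x in {2}, choose 2; 1->2 ok
  pos 6: y in {0,1}, choose 0; 2->0 ok
  pos 7: x in {2}, choose 2; 0->2 ok
  pos 8: y in {0,1}, choose 1; 2->1 ok
  pos 9: x in {2}, choose 2; 1->2 ok
  pos 10: y in {0,1}, choose 1; 2->1 ok
  pos 11: x in {2}, choose 2; 1->2 ok
  pos 12: y in {0,1}, choose 0; 2->0 ok
  pos 13: x in {2}, choose 2; 0->2 ok
  pos 14: y in {0,1}, choose 1; 2->1 ok
  pos 15: y in {0,1}, choose 0; 1->0 ok
  pos 16: y in {0,1}, choose 1; 0->1 ok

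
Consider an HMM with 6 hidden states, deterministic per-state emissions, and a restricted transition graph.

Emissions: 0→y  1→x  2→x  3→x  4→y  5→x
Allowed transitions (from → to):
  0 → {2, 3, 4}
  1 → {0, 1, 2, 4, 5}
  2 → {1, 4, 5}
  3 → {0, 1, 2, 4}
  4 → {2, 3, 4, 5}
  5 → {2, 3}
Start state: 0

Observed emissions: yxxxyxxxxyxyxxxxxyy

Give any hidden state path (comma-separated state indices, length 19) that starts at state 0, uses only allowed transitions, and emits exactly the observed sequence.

  pos 0: y in {0,4}, choose 0; start
  pos 1: x in {1,2,3,5}, choose 2; 0->2 ok
  pos 2: x in {1,2,3,5}, choose 5; 2->5 ok
  pos 3: x in {1,2,3,5}, choose 2; 5->2 ok
  pos 4: y in {0,4}, choose 4; 2->4 ok
  pos 5: x in {1,2,3,5}, choose 2; 4->2 ok
  pos 6: x in {1,2,3,5}, choose 5; 2->5 ok
  pos 7: x in {1,2,3,5}, choose 3; 5->3 ok
  pos 8: x in {1,2,3,5}, choose 1; 3->1 ok
  pos 9: y in {0,4}, choose 0; 1->0 ok
  pos 10: x in {1,2,3,5}, choose 3; 0->3 ok
  pos 11: y in {0,4}, choose 4; 3->4 ok
  pos 12: x in {1,2,3,5}, choose 2; 4->2 ok
  pos 13: x in {1,2,3,5}, choose 1; 2->1 ok
  pos 14: x in {1,2,3,5}, choose 5; 1->5 ok
  pos 15: x in {1,2,3,5}, choose 3; 5->3 ok
  pos 16: x in {1,2,3,5}, choose 2; 3->2 ok
  pos 17: y in {0,4}, choose 4; 2->4 ok
  pos 18: y in {0,4}, choose 4; 4->4 ok

0,2,5,2,4,2,5,3,1,0,3,4,2,1,5,3,2,4,4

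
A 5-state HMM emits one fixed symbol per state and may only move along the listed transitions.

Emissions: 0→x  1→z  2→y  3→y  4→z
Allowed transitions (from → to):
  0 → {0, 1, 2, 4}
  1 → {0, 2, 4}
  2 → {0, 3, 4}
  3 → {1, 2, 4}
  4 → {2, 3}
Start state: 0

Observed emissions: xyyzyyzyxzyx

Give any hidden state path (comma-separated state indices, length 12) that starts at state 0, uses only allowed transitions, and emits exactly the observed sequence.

  t0 'x' -> {0}, take 0 (start)
  t1 'y' -> {2,3}, take 2 (0->2 ok)
  t2 'y' -> {2,3}, take 3 (2->3 ok)
  t3 'z' -> {1,4}, take 1 (3->1 ok)
  t4 'y' -> {2,3}, take 2 (1->2 ok)
  t5 'y' -> {2,3}, take 3 (2->3 ok)
  t6 'z' -> {1,4}, take 4 (3->4 ok)
  t7 'y' -> {2,3}, take 2 (4->2 ok)
  t8 'x' -> {0}, take 0 (2->0 ok)
  t9 'z' -> {1,4}, take 4 (0->4 ok)
  t10 'y' -> {2,3}, take 2 (4->2 ok)
  t11 'x' -> {0}, take 0 (2->0 ok)

0,2,3,1,2,3,4,2,0,4,2,0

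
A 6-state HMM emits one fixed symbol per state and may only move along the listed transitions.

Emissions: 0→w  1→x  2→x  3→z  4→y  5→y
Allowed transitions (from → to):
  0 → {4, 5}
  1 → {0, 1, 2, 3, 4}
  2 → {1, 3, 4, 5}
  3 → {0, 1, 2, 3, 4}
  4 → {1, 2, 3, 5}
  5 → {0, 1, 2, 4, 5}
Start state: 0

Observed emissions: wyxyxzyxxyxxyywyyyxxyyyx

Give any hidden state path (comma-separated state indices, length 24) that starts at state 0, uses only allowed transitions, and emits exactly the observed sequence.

  pos 0: w in {0}, choose 0; start
  pos 1: y in {4,5}, choose 4; 0->4 ok
  pos 2: x in {1,2}, choose 1; 4->1 ok
  pos 3: y in {4,5}, choose 4; 1->4 ok
  pos 4: x in {1,2}, choose 1; 4->1 ok
  pos 5: z in {3}, choose 3; 1->3 ok
  pos 6: y in {4,5}, choose 4; 3->4 ok
  pos 7: x in {1,2}, choose 1; 4->1 ok
  pos 8: x in {1,2}, choose 2; 1->2 ok
  pos 9: y in {4,5}, choose 5; 2->5 ok
  pos 10: x in {1,2}, choose 2; 5->2 ok
  pos 11: x in {1,2}, choose 1; 2->1 ok
  pos 12: y in {4,5}, choose 4; 1->4 ok
  pos 13: y in {4,5}, choose 5; 4->5 ok
  pos 14: w in {0}, choose 0; 5->0 ok
  pos 15: y in {4,5}, choose 5; 0->5 ok
  pos 16: y in {4,5}, choose 5; 5->5 ok
  pos 17: y in {4,5}, choose 5; 5->5 ok
  pos 18: x in {1,2}, choose 1; 5->1 ok
  pos 19: x in {1,2}, choose 2; 1->2 ok
  pos 20: y in {4,5}, choose 5; 2->5 ok
  pos 21: y in {4,5}, choose 4; 5->4 ok
  pos 22: y in {4,5}, choose 5; 4->5 ok
  pos 23: x in {1,2}, choose 2; 5->2 ok

0,4,1,4,1,3,4,1,2,5,2,1,4,5,0,5,5,5,1,2,5,4,5,2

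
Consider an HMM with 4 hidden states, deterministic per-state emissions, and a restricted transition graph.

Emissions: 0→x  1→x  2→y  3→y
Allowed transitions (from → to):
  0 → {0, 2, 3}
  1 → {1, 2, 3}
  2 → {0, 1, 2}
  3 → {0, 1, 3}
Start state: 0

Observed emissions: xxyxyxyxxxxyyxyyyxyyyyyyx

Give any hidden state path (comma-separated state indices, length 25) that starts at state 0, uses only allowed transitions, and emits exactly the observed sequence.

0,0,2,0,3,0,2,0,0,0,0,2,2,1,3,3,3,0,2,2,2,2,2,2,0

  [0] x  {0,1}  => 0  start
  [1] x  {0,1}  => 0  0->0 ok
  [2] y  {2,3}  => 2  0->2 ok
  [3] x  {0,1}  => 0  2->0 ok
  [4] y  {2,3}  => 3  0->3 ok
  [5] x  {0,1}  => 0  3->0 ok
  [6] y  {2,3}  => 2  0->2 ok
  [7] x  {0,1}  => 0  2->0 ok
  [8] x  {0,1}  => 0  0->0 ok
  [9] x  {0,1}  => 0  0->0 ok
  [10] x  {0,1}  => 0  0->0 ok
  [11] y  {2,3}  => 2  0->2 ok
  [12] y  {2,3}  => 2  2->2 ok
  [13] x  {0,1}  => 1  2->1 ok
  [14] y  {2,3}  => 3  1->3 ok
  [15] y  {2,3}  => 3  3->3 ok
  [16] y  {2,3}  => 3  3->3 ok
  [17] x  {0,1}  => 0  3->0 ok
  [18] y  {2,3}  => 2  0->2 ok
  [19] y  {2,3}  => 2  2->2 ok
  [20] y  {2,3}  => 2  2->2 ok
  [21] y  {2,3}  => 2  2->2 ok
  [22] y  {2,3}  => 2  2->2 ok
  [23] y  {2,3}  => 2  2->2 ok
  [24] x  {0,1}  => 0  2->0 ok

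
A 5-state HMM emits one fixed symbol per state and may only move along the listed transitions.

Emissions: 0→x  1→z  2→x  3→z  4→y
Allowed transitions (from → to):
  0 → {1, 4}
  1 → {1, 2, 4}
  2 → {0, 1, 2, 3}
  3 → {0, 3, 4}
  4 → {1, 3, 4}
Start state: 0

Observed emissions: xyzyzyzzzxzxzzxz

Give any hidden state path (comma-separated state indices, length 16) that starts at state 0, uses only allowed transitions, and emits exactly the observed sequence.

  [0] x  {0,2}  => 0  start
  [1] y  {4}  => 4  0->4 ok
  [2] z  {1,3}  => 1  4->1 ok
  [3] y  {4}  => 4  1->4 ok
  [4] z  {1,3}  => 3  4->3 ok
  [5] y  {4}  => 4  3->4 ok
  [6] z  {1,3}  => 1  4->1 ok
  [7] z  {1,3}  => 1  1->1 ok
  [8] z  {1,3}  => 1  1->1 ok
  [9] x  {0,2}  => 2  1->2 ok
  [10] z  {1,3}  => 1  2->1 ok
  [11] x  {0,2}  => 2  1->2 ok
  [12] z  {1,3}  => 1  2->1 ok
  [13] z  {1,3}  => 1  1->1 ok
  [14] x  {0,2}  => 2  1->2 ok
  [15] z  {1,3}  => 1  2->1 ok

0,4,1,4,3,4,1,1,1,2,1,2,1,1,2,1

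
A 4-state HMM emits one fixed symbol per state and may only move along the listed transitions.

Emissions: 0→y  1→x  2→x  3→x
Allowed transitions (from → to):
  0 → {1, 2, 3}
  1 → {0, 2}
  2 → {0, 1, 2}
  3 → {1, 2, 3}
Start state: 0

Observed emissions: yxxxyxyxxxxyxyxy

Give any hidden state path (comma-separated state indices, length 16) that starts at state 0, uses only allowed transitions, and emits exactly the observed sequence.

0,3,1,2,0,2,0,3,3,2,1,0,2,0,2,0

  0: obs=y cand={0} pick 0 [start]
  1: obs=x cand={1,2,3} pick 3 [0->3 ok]
  2: obs=x cand={1,2,3} pick 1 [3->1 ok]
  3: obs=x cand={1,2,3} pick 2 [1->2 ok]
  4: obs=y cand={0} pick 0 [2->0 ok]
  5: obs=x cand={1,2,3} pick 2 [0->2 ok]
  6: obs=y cand={0} pick 0 [2->0 ok]
  7: obs=x cand={1,2,3} pick 3 [0->3 ok]
  8: obs=x cand={1,2,3} pick 3 [3->3 ok]
  9: obs=x cand={1,2,3} pick 2 [3->2 ok]
  10: obs=x cand={1,2,3} pick 1 [2->1 ok]
  11: obs=y cand={0} pick 0 [1->0 ok]
  12: obs=x cand={1,2,3} pick 2 [0->2 ok]
  13: obs=y cand={0} pick 0 [2->0 ok]
  14: obs=x cand={1,2,3} pick 2 [0->2 ok]
  15: obs=y cand={0} pick 0 [2->0 ok]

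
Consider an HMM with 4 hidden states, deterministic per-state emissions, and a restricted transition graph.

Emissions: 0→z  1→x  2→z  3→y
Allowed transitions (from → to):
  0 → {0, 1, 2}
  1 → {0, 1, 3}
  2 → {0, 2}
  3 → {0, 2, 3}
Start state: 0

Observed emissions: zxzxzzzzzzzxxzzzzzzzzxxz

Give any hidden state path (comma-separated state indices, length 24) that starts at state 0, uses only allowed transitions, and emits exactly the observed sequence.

0,1,0,1,0,0,2,2,2,2,0,1,1,0,2,2,2,2,0,2,0,1,1,0

  0: obs=z cand={0,2} pick 0 [start]
  1: obs=x cand={1} pick 1 [0->1 ok]
  2: obs=z cand={0,2} pick 0 [1->0 ok]
  3: obs=x cand={1} pick 1 [0->1 ok]
  4: obs=z cand={0,2} pick 0 [1->0 ok]
  5: obs=z cand={0,2} pick 0 [0->0 ok]
  6: obs=z cand={0,2} pick 2 [0->2 ok]
  7: obs=z cand={0,2} pick 2 [2->2 ok]
  8: obs=z cand={0,2} pick 2 [2->2 ok]
  9: obs=z cand={0,2} pick 2 [2->2 ok]
  10: obs=z cand={0,2} pick 0 [2->0 ok]
  11: obs=x cand={1} pick 1 [0->1 ok]
  12: obs=x cand={1} pick 1 [1->1 ok]
  13: obs=z cand={0,2} pick 0 [1->0 ok]
  14: obs=z cand={0,2} pick 2 [0->2 ok]
  15: obs=z cand={0,2} pick 2 [2->2 ok]
  16: obs=z cand={0,2} pick 2 [2->2 ok]
  17: obs=z cand={0,2} pick 2 [2->2 ok]
  18: obs=z cand={0,2} pick 0 [2->0 ok]
  19: obs=z cand={0,2} pick 2 [0->2 ok]
  20: obs=z cand={0,2} pick 0 [2->0 ok]
  21: obs=x cand={1} pick 1 [0->1 ok]
  22: obs=x cand={1} pick 1 [1->1 ok]
  23: obs=z cand={0,2} pick 0 [1->0 ok]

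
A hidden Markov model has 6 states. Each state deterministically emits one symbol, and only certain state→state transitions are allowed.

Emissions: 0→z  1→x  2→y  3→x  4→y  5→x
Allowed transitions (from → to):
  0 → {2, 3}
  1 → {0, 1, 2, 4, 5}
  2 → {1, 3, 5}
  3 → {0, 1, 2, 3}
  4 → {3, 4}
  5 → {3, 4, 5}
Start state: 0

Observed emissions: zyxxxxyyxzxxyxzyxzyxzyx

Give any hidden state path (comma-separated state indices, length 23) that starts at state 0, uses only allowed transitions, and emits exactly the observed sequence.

0,2,5,5,3,1,4,4,3,0,3,3,2,3,0,2,3,0,2,3,0,2,1

  t0 'z' -> {0}, take 0 (start)
  t1 'y' -> {2,4}, take 2 (0->2 ok)
  t2 'x' -> {1,3,5}, take 5 (2->5 ok)
  t3 'x' -> {1,3,5}, take 5 (5->5 ok)
  t4 'x' -> {1,3,5}, take 3 (5->3 ok)
  t5 'x' -> {1,3,5}, take 1 (3->1 ok)
  t6 'y' -> {2,4}, take 4 (1->4 ok)
  t7 'y' -> {2,4}, take 4 (4->4 ok)
  t8 'x' -> {1,3,5}, take 3 (4->3 ok)
  t9 'z' -> {0}, take 0 (3->0 ok)
  t10 'x' -> {1,3,5}, take 3 (0->3 ok)
  t11 'x' -> {1,3,5}, take 3 (3->3 ok)
  t12 'y' -> {2,4}, take 2 (3->2 ok)
  t13 'x' -> {1,3,5}, take 3 (2->3 ok)
  t14 'z' -> {0}, take 0 (3->0 ok)
  t15 'y' -> {2,4}, take 2 (0->2 ok)
  t16 'x' -> {1,3,5}, take 3 (2->3 ok)
  t17 'z' -> {0}, take 0 (3->0 ok)
  t18 'y' -> {2,4}, take 2 (0->2 ok)
  t19 'x' -> {1,3,5}, take 3 (2->3 ok)
  t20 'z' -> {0}, take 0 (3->0 ok)
  t21 'y' -> {2,4}, take 2 (0->2 ok)
  t22 'x' -> {1,3,5}, take 1 (2->1 ok)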